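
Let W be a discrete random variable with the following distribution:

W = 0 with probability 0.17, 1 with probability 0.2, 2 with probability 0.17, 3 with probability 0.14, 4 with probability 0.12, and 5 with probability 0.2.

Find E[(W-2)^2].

3.3

E[(W-2)^2] = Σ (w-2)^2·P(W=w)
 = 4·0.17 + 1·0.2 + 0·0.17 + 1·0.14 + 4·0.12 + 9·0.2
 = 0.68 + 0.2 + 0 + 0.14 + 0.48 + 1.8
 = 3.3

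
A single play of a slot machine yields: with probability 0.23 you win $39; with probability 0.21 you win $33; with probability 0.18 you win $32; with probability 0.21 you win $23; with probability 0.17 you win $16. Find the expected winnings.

29.21

E[payout] = 39·0.23 + 33·0.21 + 32·0.18 + 23·0.21 + 16·0.17
 = 8.97 + 6.93 + 5.76 + 4.83 + 2.72
 = 29.21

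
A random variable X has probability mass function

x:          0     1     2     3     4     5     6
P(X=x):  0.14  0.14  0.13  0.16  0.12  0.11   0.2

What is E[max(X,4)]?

4.51

E[max(X,4)] = Σ max(x,4)·P(X=x)
 = 4·0.14 + 4·0.14 + 4·0.13 + 4·0.16 + 4·0.12 + 5·0.11 + 6·0.2
 = 0.56 + 0.56 + 0.52 + 0.64 + 0.48 + 0.55 + 1.2
 = 4.51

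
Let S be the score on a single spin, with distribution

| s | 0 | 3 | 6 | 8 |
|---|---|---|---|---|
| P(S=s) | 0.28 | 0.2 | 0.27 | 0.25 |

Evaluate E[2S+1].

9.44

E[2S+1] = Σ (2s+1)·P(S=s)
 = 1·0.28 + 7·0.2 + 13·0.27 + 17·0.25
 = 0.28 + 1.4 + 3.51 + 4.25
 = 9.44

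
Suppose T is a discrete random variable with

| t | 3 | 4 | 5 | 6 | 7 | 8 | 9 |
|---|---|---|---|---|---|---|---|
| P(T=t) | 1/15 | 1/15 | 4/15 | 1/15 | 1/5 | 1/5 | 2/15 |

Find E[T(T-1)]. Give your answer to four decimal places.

37.7333

E[T(T-1)] = Σ t(t-1)·P(T=t)
 = 6·1/15 + 12·1/15 + 20·4/15 + 30·1/15 + 42·1/5 + 56·1/5 + 72·2/15
 = 2/5 + 4/5 + 16/3 + 2 + 42/5 + 56/5 + 48/5
 = 566/15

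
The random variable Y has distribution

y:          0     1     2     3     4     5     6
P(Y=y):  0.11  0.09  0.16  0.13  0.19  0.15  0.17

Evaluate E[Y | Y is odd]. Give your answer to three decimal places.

P(Y is odd) = 0.09 + 0.13 + 0.15 = 0.37.
E[Y | Y is odd] = [1·0.09 + 3·0.13 + 5·0.15] / 0.37
 = 1.23 / 0.37
 = 123/37

3.324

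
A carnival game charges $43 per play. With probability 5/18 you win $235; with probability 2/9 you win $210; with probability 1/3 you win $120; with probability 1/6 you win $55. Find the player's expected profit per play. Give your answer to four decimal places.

E[payout] = 235·5/18 + 210·2/9 + 120·1/3 + 55·1/6
 = 1175/18 + 140/3 + 40 + 55/6
 = 1450/9
Net = 1450/9 - 43 = 1063/9

118.1111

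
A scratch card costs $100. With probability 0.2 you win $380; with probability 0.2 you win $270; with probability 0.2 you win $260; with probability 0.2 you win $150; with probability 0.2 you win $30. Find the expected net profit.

118

E[payout] = 380·0.2 + 270·0.2 + 260·0.2 + 150·0.2 + 30·0.2
 = 76 + 54 + 52 + 30 + 6
 = 218
Net = 218 - 100 = 118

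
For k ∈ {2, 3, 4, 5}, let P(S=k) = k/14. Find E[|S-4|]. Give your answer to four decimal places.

E[|S-4|] = Σ |s-4|·P(S=s)
 = 2·1/7 + 1·3/14 + 0·2/7 + 1·5/14
 = 2/7 + 3/14 + 0 + 5/14
 = 6/7

0.8571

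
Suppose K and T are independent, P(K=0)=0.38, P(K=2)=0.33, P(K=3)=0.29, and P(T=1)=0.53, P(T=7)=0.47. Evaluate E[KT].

E[KT] = Σ_k Σ_t kt · P(K=k)P(T=t)
 = 0·0.2014 + 0·0.1786 + 2·0.1749 + 14·0.1551 + 3·0.1537 + 21·0.1363
 = 0 + 0 + 0.3498 + 2.1714 + 0.4611 + 2.8623
 = 5.8446

5.8446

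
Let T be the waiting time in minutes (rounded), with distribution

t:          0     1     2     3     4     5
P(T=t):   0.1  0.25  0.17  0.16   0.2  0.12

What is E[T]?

E[T] = Σ t·P(T=t)
 = 0·0.1 + 1·0.25 + 2·0.17 + 3·0.16 + 4·0.2 + 5·0.12
 = 0 + 0.25 + 0.34 + 0.48 + 0.8 + 0.6
 = 2.47

2.47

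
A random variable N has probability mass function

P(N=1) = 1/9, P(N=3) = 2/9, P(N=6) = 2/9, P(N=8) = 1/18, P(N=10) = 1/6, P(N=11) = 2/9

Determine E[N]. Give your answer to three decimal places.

6.667

E[N] = Σ n·P(N=n)
 = 1·1/9 + 3·2/9 + 6·2/9 + 8·1/18 + 10·1/6 + 11·2/9
 = 1/9 + 2/3 + 4/3 + 4/9 + 5/3 + 22/9
 = 20/3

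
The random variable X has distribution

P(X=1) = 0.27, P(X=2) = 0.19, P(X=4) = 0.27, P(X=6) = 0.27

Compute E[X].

E[X] = Σ x·P(X=x)
 = 1·0.27 + 2·0.19 + 4·0.27 + 6·0.27
 = 0.27 + 0.38 + 1.08 + 1.62
 = 3.35

3.35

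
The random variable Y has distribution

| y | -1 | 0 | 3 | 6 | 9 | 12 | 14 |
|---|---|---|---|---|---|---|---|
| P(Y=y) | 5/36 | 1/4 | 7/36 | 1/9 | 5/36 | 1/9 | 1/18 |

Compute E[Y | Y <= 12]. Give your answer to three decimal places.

P(Y <= 12) = 5/36 + 1/4 + 7/36 + 1/9 + 5/36 + 1/9 = 17/18.
E[Y | Y <= 12] = [(-1)·5/36 + 0·1/4 + 3·7/36 + 6·1/9 + 9·5/36 + 12·1/9] / (17/18)
 = 133/36 / (17/18)
 = 133/34

3.912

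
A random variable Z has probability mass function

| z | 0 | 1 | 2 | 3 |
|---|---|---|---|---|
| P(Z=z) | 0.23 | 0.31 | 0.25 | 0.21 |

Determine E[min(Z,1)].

0.77

E[min(Z,1)] = Σ min(z,1)·P(Z=z)
 = 0·0.23 + 1·0.31 + 1·0.25 + 1·0.21
 = 0 + 0.31 + 0.25 + 0.21
 = 0.77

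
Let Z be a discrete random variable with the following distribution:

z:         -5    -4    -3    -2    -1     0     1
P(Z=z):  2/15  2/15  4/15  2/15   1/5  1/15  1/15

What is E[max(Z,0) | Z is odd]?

P(Z is odd) = 2/15 + 4/15 + 1/5 + 1/15 = 2/3.
E[max(Z,0) | Z is odd] = [0·2/15 + 0·4/15 + 0·1/5 + 1·1/15] / (2/3)
 = 1/15 / (2/3)
 = 1/10

0.1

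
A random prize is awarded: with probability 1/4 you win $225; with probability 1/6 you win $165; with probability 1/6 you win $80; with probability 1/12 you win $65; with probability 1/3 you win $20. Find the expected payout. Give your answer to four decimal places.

E[payout] = 225·1/4 + 165·1/6 + 80·1/6 + 65·1/12 + 20·1/3
 = 225/4 + 55/2 + 40/3 + 65/12 + 20/3
 = 655/6

109.1667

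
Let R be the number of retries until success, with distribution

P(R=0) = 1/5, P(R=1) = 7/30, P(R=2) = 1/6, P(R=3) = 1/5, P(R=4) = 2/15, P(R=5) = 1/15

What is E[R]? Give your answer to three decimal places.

E[R] = Σ r·P(R=r)
 = 0·1/5 + 1·7/30 + 2·1/6 + 3·1/5 + 4·2/15 + 5·1/15
 = 0 + 7/30 + 1/3 + 3/5 + 8/15 + 1/3
 = 61/30

2.033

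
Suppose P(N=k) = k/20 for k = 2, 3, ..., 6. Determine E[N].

4.5

E[N] = Σ n·P(N=n)
 = 2·1/10 + 3·3/20 + 4·1/5 + 5·1/4 + 6·3/10
 = 1/5 + 9/20 + 4/5 + 5/4 + 9/5
 = 9/2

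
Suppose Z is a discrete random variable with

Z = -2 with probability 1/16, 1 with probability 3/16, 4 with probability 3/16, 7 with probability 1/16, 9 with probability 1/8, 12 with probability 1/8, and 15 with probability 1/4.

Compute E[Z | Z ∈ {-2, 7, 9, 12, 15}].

P(Z ∈ {-2, 7, 9, 12, 15}) = 1/16 + 1/16 + 1/8 + 1/8 + 1/4 = 5/8.
E[Z | Z ∈ {-2, 7, 9, 12, 15}] = [(-2)·1/16 + 7·1/16 + 9·1/8 + 12·1/8 + 15·1/4] / (5/8)
 = 107/16 / (5/8)
 = 107/10

10.7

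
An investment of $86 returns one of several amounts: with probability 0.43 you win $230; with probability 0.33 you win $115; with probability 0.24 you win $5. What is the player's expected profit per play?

52.05

E[payout] = 230·0.43 + 115·0.33 + 5·0.24
 = 98.9 + 37.95 + 1.2
 = 138.05
Net = 138.05 - 86 = 52.05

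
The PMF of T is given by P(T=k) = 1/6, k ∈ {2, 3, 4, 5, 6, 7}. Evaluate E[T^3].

E[T^3] = Σ t^3·P(T=t)
 = 8·1/6 + 27·1/6 + 64·1/6 + 125·1/6 + 216·1/6 + 343·1/6
 = 4/3 + 9/2 + 32/3 + 125/6 + 36 + 343/6
 = 261/2

130.5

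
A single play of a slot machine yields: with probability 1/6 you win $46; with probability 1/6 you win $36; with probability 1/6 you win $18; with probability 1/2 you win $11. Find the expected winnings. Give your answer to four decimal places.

22.1667

E[payout] = 46·1/6 + 36·1/6 + 18·1/6 + 11·1/2
 = 23/3 + 6 + 3 + 11/2
 = 133/6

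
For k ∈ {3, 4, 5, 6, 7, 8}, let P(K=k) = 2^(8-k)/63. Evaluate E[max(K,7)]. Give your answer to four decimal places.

E[max(K,7)] = Σ max(k,7)·P(K=k)
 = 7·32/63 + 7·16/63 + 7·8/63 + 7·4/63 + 7·2/63 + 8·1/63
 = 32/9 + 16/9 + 8/9 + 4/9 + 2/9 + 8/63
 = 442/63

7.0159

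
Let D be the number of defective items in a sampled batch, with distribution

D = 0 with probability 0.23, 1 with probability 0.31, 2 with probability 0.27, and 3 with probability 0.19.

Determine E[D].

1.42

E[D] = Σ d·P(D=d)
 = 0·0.23 + 1·0.31 + 2·0.27 + 3·0.19
 = 0 + 0.31 + 0.54 + 0.57
 = 1.42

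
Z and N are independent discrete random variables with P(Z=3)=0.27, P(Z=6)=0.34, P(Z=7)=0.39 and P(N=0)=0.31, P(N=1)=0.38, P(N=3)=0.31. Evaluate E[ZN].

7.3098

E[ZN] = Σ_z Σ_n zn · P(Z=z)P(N=n)
 = 0·0.0837 + 3·0.1026 + 9·0.0837 + 0·0.1054 + 6·0.1292 + 18·0.1054 + 0·0.1209 + 7·0.1482 + 21·0.1209
 = 0 + 0.3078 + 0.7533 + 0 + 0.7752 + 1.8972 + 0 + 1.0374 + 2.5389
 = 7.3098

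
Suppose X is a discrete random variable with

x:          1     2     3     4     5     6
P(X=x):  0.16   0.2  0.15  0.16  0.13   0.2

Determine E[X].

E[X] = Σ x·P(X=x)
 = 1·0.16 + 2·0.2 + 3·0.15 + 4·0.16 + 5·0.13 + 6·0.2
 = 0.16 + 0.4 + 0.45 + 0.64 + 0.65 + 1.2
 = 3.5

3.5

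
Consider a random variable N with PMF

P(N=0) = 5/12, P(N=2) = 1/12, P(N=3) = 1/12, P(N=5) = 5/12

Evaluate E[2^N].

14.75

E[2^N] = Σ 2^n·P(N=n)
 = 1·5/12 + 4·1/12 + 8·1/12 + 32·5/12
 = 5/12 + 1/3 + 2/3 + 40/3
 = 59/4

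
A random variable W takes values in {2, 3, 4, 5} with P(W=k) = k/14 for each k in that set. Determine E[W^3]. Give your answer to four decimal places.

E[W^3] = Σ w^3·P(W=w)
 = 8·1/7 + 27·3/14 + 64·2/7 + 125·5/14
 = 8/7 + 81/14 + 128/7 + 625/14
 = 489/7

69.8571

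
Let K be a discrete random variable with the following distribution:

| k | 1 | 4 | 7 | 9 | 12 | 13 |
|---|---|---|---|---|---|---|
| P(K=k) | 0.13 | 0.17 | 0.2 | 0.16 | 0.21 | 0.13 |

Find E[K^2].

E[K^2] = Σ k^2·P(K=k)
 = 1·0.13 + 16·0.17 + 49·0.2 + 81·0.16 + 144·0.21 + 169·0.13
 = 0.13 + 2.72 + 9.8 + 12.96 + 30.24 + 21.97
 = 77.82

77.82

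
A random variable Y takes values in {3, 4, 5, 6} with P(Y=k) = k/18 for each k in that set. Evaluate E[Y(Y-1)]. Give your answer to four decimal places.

E[Y(Y-1)] = Σ y(y-1)·P(Y=y)
 = 6·1/6 + 12·2/9 + 20·5/18 + 30·1/3
 = 1 + 8/3 + 50/9 + 10
 = 173/9

19.2222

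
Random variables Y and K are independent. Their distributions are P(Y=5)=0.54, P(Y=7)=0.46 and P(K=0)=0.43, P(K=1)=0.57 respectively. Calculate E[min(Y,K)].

0.57

E[min(Y,K)] = Σ_y Σ_k min(y,k) · P(Y=y)P(K=k)
 = 0·0.2322 + 1·0.3078 + 0·0.1978 + 1·0.2622
 = 0 + 0.3078 + 0 + 0.2622
 = 0.57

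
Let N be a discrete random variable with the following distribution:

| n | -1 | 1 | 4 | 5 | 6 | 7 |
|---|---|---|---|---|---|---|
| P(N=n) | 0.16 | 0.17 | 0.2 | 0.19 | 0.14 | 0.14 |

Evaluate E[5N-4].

E[5N-4] = Σ (5n-4)·P(N=n)
 = (-9)·0.16 + 1·0.17 + 16·0.2 + 21·0.19 + 26·0.14 + 31·0.14
 = (-1.44) + 0.17 + 3.2 + 3.99 + 3.64 + 4.34
 = 13.9

13.9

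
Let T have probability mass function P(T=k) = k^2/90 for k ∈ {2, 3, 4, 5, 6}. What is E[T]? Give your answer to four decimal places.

E[T] = Σ t·P(T=t)
 = 2·2/45 + 3·1/10 + 4·8/45 + 5·5/18 + 6·2/5
 = 4/45 + 3/10 + 32/45 + 25/18 + 12/5
 = 44/9

4.8889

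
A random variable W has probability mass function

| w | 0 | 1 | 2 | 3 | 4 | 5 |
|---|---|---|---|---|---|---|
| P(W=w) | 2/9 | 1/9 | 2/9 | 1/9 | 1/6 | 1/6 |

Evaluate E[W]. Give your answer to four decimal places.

2.3889

E[W] = Σ w·P(W=w)
 = 0·2/9 + 1·1/9 + 2·2/9 + 3·1/9 + 4·1/6 + 5·1/6
 = 0 + 1/9 + 4/9 + 1/3 + 2/3 + 5/6
 = 43/18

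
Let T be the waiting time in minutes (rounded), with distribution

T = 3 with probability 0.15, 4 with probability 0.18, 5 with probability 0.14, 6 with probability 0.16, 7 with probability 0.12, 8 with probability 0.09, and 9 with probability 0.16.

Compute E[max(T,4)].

5.98

E[max(T,4)] = Σ max(t,4)·P(T=t)
 = 4·0.15 + 4·0.18 + 5·0.14 + 6·0.16 + 7·0.12 + 8·0.09 + 9·0.16
 = 0.6 + 0.72 + 0.7 + 0.96 + 0.84 + 0.72 + 1.44
 = 5.98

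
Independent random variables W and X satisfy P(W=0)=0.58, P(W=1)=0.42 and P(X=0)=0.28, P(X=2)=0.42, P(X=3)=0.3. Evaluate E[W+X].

E[W+X] = Σ_w Σ_x (w+x) · P(W=w)P(X=x)
 = 0·0.1624 + 2·0.2436 + 3·0.174 + 1·0.1176 + 3·0.1764 + 4·0.126
 = 0 + 0.4872 + 0.522 + 0.1176 + 0.5292 + 0.504
 = 2.16

2.16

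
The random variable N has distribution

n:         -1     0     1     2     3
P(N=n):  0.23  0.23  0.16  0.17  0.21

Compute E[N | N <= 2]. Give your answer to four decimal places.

0.3418

P(N <= 2) = 0.23 + 0.23 + 0.16 + 0.17 = 0.79.
E[N | N <= 2] = [(-1)·0.23 + 0·0.23 + 1·0.16 + 2·0.17] / 0.79
 = 0.27 / 0.79
 = 27/79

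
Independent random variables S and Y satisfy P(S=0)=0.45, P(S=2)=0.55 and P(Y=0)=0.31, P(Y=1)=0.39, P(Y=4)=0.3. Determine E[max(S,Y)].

2.1455

E[max(S,Y)] = Σ_s Σ_y max(s,y) · P(S=s)P(Y=y)
 = 0·0.1395 + 1·0.1755 + 4·0.135 + 2·0.1705 + 2·0.2145 + 4·0.165
 = 0 + 0.1755 + 0.54 + 0.341 + 0.429 + 0.66
 = 2.1455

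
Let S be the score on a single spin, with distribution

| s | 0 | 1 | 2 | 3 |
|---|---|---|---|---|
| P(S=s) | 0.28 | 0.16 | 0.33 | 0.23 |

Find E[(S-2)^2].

1.51

E[(S-2)^2] = Σ (s-2)^2·P(S=s)
 = 4·0.28 + 1·0.16 + 0·0.33 + 1·0.23
 = 1.12 + 0.16 + 0 + 0.23
 = 1.51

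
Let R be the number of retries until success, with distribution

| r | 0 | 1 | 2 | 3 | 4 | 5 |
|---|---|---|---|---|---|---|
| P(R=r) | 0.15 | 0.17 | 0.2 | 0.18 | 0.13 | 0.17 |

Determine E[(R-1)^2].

E[(R-1)^2] = Σ (r-1)^2·P(R=r)
 = 1·0.15 + 0·0.17 + 1·0.2 + 4·0.18 + 9·0.13 + 16·0.17
 = 0.15 + 0 + 0.2 + 0.72 + 1.17 + 2.72
 = 4.96

4.96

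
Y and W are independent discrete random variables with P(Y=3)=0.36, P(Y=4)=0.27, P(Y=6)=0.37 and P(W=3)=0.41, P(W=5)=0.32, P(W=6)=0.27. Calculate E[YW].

E[YW] = Σ_y Σ_w yw · P(Y=y)P(W=w)
 = 9·0.1476 + 15·0.1152 + 18·0.0972 + 12·0.1107 + 20·0.0864 + 24·0.0729 + 18·0.1517 + 30·0.1184 + 36·0.0999
 = 1.3284 + 1.728 + 1.7496 + 1.3284 + 1.728 + 1.7496 + 2.7306 + 3.552 + 3.5964
 = 19.491

19.491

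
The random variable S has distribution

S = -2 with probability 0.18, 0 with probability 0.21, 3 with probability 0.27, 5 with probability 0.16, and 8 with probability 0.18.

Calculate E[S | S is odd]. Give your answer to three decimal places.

P(S is odd) = 0.27 + 0.16 = 0.43.
E[S | S is odd] = [3·0.27 + 5·0.16] / 0.43
 = 1.61 / 0.43
 = 161/43

3.744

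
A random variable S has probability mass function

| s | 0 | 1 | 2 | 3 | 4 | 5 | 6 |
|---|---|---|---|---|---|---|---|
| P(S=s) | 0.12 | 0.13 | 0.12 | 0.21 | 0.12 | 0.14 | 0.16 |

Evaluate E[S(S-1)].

E[S(S-1)] = Σ s(s-1)·P(S=s)
 = 0·0.12 + 0·0.13 + 2·0.12 + 6·0.21 + 12·0.12 + 20·0.14 + 30·0.16
 = 0 + 0 + 0.24 + 1.26 + 1.44 + 2.8 + 4.8
 = 10.54

10.54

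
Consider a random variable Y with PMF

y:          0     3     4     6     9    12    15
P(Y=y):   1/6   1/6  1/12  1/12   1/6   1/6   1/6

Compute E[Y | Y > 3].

P(Y > 3) = 1/12 + 1/12 + 1/6 + 1/6 + 1/6 = 2/3.
E[Y | Y > 3] = [4·1/12 + 6·1/12 + 9·1/6 + 12·1/6 + 15·1/6] / (2/3)
 = 41/6 / (2/3)
 = 41/4

10.25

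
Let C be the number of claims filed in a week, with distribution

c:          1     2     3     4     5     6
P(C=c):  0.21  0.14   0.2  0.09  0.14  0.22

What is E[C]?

3.47

E[C] = Σ c·P(C=c)
 = 1·0.21 + 2·0.14 + 3·0.2 + 4·0.09 + 5·0.14 + 6·0.22
 = 0.21 + 0.28 + 0.6 + 0.36 + 0.7 + 1.32
 = 3.47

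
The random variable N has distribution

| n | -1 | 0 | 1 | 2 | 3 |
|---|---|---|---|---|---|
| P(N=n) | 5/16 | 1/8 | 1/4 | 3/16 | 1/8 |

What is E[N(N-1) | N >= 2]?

P(N >= 2) = 3/16 + 1/8 = 5/16.
E[N(N-1) | N >= 2] = [2·3/16 + 6·1/8] / (5/16)
 = 9/8 / (5/16)
 = 18/5

3.6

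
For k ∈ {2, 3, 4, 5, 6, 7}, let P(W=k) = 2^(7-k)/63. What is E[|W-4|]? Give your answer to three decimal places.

1.444

E[|W-4|] = Σ |w-4|·P(W=w)
 = 2·32/63 + 1·16/63 + 0·8/63 + 1·4/63 + 2·2/63 + 3·1/63
 = 64/63 + 16/63 + 0 + 4/63 + 4/63 + 1/21
 = 13/9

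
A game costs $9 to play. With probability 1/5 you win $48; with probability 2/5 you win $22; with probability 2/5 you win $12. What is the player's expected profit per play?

14.2

E[payout] = 48·1/5 + 22·2/5 + 12·2/5
 = 48/5 + 44/5 + 24/5
 = 116/5
Net = 116/5 - 9 = 71/5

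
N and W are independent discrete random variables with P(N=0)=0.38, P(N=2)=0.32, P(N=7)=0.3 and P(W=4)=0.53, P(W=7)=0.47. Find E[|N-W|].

3.624

E[|N-W|] = Σ_n Σ_w |n-w| · P(N=n)P(W=w)
 = 4·0.2014 + 7·0.1786 + 2·0.1696 + 5·0.1504 + 3·0.159 + 0·0.141
 = 0.8056 + 1.2502 + 0.3392 + 0.752 + 0.477 + 0
 = 3.624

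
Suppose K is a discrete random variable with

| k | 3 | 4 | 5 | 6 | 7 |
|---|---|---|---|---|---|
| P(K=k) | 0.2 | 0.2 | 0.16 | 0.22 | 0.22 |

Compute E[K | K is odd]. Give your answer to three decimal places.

5.069

P(K is odd) = 0.2 + 0.16 + 0.22 = 0.58.
E[K | K is odd] = [3·0.2 + 5·0.16 + 7·0.22] / 0.58
 = 2.94 / 0.58
 = 147/29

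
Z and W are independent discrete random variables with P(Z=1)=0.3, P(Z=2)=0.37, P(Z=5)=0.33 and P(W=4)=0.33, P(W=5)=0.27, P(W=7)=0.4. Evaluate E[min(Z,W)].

2.5811

E[min(Z,W)] = Σ_z Σ_w min(z,w) · P(Z=z)P(W=w)
 = 1·0.099 + 1·0.081 + 1·0.12 + 2·0.1221 + 2·0.0999 + 2·0.148 + 4·0.1089 + 5·0.0891 + 5·0.132
 = 0.099 + 0.081 + 0.12 + 0.2442 + 0.1998 + 0.296 + 0.4356 + 0.4455 + 0.66
 = 2.5811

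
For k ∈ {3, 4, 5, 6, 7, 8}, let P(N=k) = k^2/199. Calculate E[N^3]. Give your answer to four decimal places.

E[N^3] = Σ n^3·P(N=n)
 = 27·9/199 + 64·16/199 + 125·25/199 + 216·36/199 + 343·49/199 + 512·64/199
 = 243/199 + 1024/199 + 3125/199 + 7776/199 + 16807/199 + 32768/199
 = 61743/199

310.2663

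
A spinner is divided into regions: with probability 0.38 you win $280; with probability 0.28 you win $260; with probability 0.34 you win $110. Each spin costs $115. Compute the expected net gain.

101.6

E[payout] = 280·0.38 + 260·0.28 + 110·0.34
 = 106.4 + 72.8 + 37.4
 = 216.6
Net = 216.6 - 115 = 101.6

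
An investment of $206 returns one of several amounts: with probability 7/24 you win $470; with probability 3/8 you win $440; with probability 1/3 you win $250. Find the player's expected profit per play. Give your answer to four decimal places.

179.4167

E[payout] = 470·7/24 + 440·3/8 + 250·1/3
 = 1645/12 + 165 + 250/3
 = 4625/12
Net = 4625/12 - 206 = 2153/12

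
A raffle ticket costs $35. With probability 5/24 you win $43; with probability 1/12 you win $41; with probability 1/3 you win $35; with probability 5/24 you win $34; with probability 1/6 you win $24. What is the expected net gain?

0.125

E[payout] = 43·5/24 + 41·1/12 + 35·1/3 + 34·5/24 + 24·1/6
 = 215/24 + 41/12 + 35/3 + 85/12 + 4
 = 281/8
Net = 281/8 - 35 = 1/8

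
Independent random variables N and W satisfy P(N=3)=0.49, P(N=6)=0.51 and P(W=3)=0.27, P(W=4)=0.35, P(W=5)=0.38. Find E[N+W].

8.64

E[N+W] = Σ_n Σ_w (n+w) · P(N=n)P(W=w)
 = 6·0.1323 + 7·0.1715 + 8·0.1862 + 9·0.1377 + 10·0.1785 + 11·0.1938
 = 0.7938 + 1.2005 + 1.4896 + 1.2393 + 1.785 + 2.1318
 = 8.64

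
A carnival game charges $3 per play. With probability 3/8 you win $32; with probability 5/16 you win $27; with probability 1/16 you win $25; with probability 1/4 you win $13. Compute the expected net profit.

22.25

E[payout] = 32·3/8 + 27·5/16 + 25·1/16 + 13·1/4
 = 12 + 135/16 + 25/16 + 13/4
 = 101/4
Net = 101/4 - 3 = 89/4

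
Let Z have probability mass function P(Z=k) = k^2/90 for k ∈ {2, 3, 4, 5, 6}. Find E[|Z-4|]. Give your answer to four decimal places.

1.2667

E[|Z-4|] = Σ |z-4|·P(Z=z)
 = 2·2/45 + 1·1/10 + 0·8/45 + 1·5/18 + 2·2/5
 = 4/45 + 1/10 + 0 + 5/18 + 4/5
 = 19/15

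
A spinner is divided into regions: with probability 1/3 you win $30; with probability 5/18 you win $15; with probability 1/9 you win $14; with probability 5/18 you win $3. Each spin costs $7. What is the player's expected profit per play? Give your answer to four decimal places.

9.5556

E[payout] = 30·1/3 + 15·5/18 + 14·1/9 + 3·5/18
 = 10 + 25/6 + 14/9 + 5/6
 = 149/9
Net = 149/9 - 7 = 86/9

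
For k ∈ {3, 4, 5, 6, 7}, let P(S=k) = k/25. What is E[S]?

E[S] = Σ s·P(S=s)
 = 3·3/25 + 4·4/25 + 5·1/5 + 6·6/25 + 7·7/25
 = 9/25 + 16/25 + 1 + 36/25 + 49/25
 = 27/5

5.4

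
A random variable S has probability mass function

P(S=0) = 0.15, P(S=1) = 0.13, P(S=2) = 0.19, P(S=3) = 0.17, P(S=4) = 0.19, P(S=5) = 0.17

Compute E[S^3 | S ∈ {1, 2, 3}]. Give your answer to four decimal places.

P(S ∈ {1, 2, 3}) = 0.13 + 0.19 + 0.17 = 0.49.
E[S^3 | S ∈ {1, 2, 3}] = [1·0.13 + 8·0.19 + 27·0.17] / 0.49
 = 6.24 / 0.49
 = 624/49

12.7347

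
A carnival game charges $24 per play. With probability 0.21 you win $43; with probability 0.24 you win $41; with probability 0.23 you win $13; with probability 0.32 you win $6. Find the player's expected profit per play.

E[payout] = 43·0.21 + 41·0.24 + 13·0.23 + 6·0.32
 = 9.03 + 9.84 + 2.99 + 1.92
 = 23.78
Net = 23.78 - 24 = -0.22

-0.22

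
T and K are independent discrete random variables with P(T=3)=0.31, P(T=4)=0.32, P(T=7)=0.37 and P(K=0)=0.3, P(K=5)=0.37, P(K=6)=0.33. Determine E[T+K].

E[T+K] = Σ_t Σ_k (t+k) · P(T=t)P(K=k)
 = 3·0.093 + 8·0.1147 + 9·0.1023 + 4·0.096 + 9·0.1184 + 10·0.1056 + 7·0.111 + 12·0.1369 + 13·0.1221
 = 0.279 + 0.9176 + 0.9207 + 0.384 + 1.0656 + 1.056 + 0.777 + 1.6428 + 1.5873
 = 8.63

8.63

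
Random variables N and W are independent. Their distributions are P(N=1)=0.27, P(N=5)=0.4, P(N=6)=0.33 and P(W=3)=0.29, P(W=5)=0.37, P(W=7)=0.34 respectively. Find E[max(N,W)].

E[max(N,W)] = Σ_n Σ_w max(n,w) · P(N=n)P(W=w)
 = 3·0.0783 + 5·0.0999 + 7·0.0918 + 5·0.116 + 5·0.148 + 7·0.136 + 6·0.0957 + 6·0.1221 + 7·0.1122
 = 0.2349 + 0.4995 + 0.6426 + 0.58 + 0.74 + 0.952 + 0.5742 + 0.7326 + 0.7854
 = 5.7412

5.7412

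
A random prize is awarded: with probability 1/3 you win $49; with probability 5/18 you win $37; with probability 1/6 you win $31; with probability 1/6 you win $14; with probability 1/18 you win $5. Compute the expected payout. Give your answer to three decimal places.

34.389

E[payout] = 49·1/3 + 37·5/18 + 31·1/6 + 14·1/6 + 5·1/18
 = 49/3 + 185/18 + 31/6 + 7/3 + 5/18
 = 619/18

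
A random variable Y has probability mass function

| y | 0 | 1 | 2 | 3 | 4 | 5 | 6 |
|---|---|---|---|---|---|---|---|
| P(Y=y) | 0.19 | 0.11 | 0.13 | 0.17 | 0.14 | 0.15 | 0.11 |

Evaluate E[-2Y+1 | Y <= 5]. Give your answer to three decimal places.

-3.921

P(Y <= 5) = 0.19 + 0.11 + 0.13 + 0.17 + 0.14 + 0.15 = 0.89.
E[-2Y+1 | Y <= 5] = [1·0.19 + (-1)·0.11 + (-3)·0.13 + (-5)·0.17 + (-7)·0.14 + (-9)·0.15] / 0.89
 = -3.49 / 0.89
 = -349/89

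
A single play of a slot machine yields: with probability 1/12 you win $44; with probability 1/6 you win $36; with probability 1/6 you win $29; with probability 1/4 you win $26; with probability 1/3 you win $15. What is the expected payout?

E[payout] = 44·1/12 + 36·1/6 + 29·1/6 + 26·1/4 + 15·1/3
 = 11/3 + 6 + 29/6 + 13/2 + 5
 = 26

26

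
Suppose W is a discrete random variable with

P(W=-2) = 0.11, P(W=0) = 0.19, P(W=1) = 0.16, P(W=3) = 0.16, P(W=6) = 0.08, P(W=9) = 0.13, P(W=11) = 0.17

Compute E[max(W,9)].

E[max(W,9)] = Σ max(w,9)·P(W=w)
 = 9·0.11 + 9·0.19 + 9·0.16 + 9·0.16 + 9·0.08 + 9·0.13 + 11·0.17
 = 0.99 + 1.71 + 1.44 + 1.44 + 0.72 + 1.17 + 1.87
 = 9.34

9.34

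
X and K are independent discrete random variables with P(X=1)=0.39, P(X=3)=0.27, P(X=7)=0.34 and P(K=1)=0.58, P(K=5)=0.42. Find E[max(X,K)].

4.462

E[max(X,K)] = Σ_x Σ_k max(x,k) · P(X=x)P(K=k)
 = 1·0.2262 + 5·0.1638 + 3·0.1566 + 5·0.1134 + 7·0.1972 + 7·0.1428
 = 0.2262 + 0.819 + 0.4698 + 0.567 + 1.3804 + 0.9996
 = 4.462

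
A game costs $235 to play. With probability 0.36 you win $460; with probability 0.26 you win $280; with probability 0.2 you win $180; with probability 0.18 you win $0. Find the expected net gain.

39.4

E[payout] = 460·0.36 + 280·0.26 + 180·0.2 + 0·0.18
 = 165.6 + 72.8 + 36 + 0
 = 274.4
Net = 274.4 - 235 = 39.4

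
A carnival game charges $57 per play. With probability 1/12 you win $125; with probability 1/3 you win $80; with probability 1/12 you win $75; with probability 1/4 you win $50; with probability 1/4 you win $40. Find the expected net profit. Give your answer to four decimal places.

8.8333

E[payout] = 125·1/12 + 80·1/3 + 75·1/12 + 50·1/4 + 40·1/4
 = 125/12 + 80/3 + 25/4 + 25/2 + 10
 = 395/6
Net = 395/6 - 57 = 53/6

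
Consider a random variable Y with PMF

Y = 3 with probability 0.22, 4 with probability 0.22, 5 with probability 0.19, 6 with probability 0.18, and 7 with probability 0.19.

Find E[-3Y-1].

E[-3Y-1] = Σ (-3y-1)·P(Y=y)
 = (-10)·0.22 + (-13)·0.22 + (-16)·0.19 + (-19)·0.18 + (-22)·0.19
 = (-2.2) + (-2.86) + (-3.04) + (-3.42) + (-4.18)
 = -15.7

-15.7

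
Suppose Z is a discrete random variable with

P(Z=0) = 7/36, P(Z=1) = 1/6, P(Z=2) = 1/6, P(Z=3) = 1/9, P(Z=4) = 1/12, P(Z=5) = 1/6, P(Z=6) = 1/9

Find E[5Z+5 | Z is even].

17

P(Z is even) = 7/36 + 1/6 + 1/12 + 1/9 = 5/9.
E[5Z+5 | Z is even] = [5·7/36 + 15·1/6 + 25·1/12 + 35·1/9] / (5/9)
 = 85/9 / (5/9)
 = 17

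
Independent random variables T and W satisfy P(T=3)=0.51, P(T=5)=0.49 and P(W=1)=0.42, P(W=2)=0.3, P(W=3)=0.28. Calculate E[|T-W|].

E[|T-W|] = Σ_t Σ_w |t-w| · P(T=t)P(W=w)
 = 2·0.2142 + 1·0.153 + 0·0.1428 + 4·0.2058 + 3·0.147 + 2·0.1372
 = 0.4284 + 0.153 + 0 + 0.8232 + 0.441 + 0.2744
 = 2.12

2.12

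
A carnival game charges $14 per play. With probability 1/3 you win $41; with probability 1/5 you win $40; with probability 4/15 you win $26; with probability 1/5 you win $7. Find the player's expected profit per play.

E[payout] = 41·1/3 + 40·1/5 + 26·4/15 + 7·1/5
 = 41/3 + 8 + 104/15 + 7/5
 = 30
Net = 30 - 14 = 16

16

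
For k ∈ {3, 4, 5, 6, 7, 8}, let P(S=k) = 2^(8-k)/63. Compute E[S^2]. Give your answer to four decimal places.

16.6667

E[S^2] = Σ s^2·P(S=s)
 = 9·32/63 + 16·16/63 + 25·8/63 + 36·4/63 + 49·2/63 + 64·1/63
 = 32/7 + 256/63 + 200/63 + 16/7 + 14/9 + 64/63
 = 50/3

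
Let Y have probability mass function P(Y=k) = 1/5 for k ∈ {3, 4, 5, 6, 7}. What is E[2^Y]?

E[2^Y] = Σ 2^y·P(Y=y)
 = 8·1/5 + 16·1/5 + 32·1/5 + 64·1/5 + 128·1/5
 = 8/5 + 16/5 + 32/5 + 64/5 + 128/5
 = 248/5

49.6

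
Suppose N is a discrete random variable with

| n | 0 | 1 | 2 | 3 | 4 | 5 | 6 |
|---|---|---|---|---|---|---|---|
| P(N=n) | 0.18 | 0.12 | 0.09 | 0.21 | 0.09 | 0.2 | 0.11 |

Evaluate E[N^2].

12.77

E[N^2] = Σ n^2·P(N=n)
 = 0·0.18 + 1·0.12 + 4·0.09 + 9·0.21 + 16·0.09 + 25·0.2 + 36·0.11
 = 0 + 0.12 + 0.36 + 1.89 + 1.44 + 5 + 3.96
 = 12.77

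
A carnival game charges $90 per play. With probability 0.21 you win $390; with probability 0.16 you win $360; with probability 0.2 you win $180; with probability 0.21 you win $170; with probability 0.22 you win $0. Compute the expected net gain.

E[payout] = 390·0.21 + 360·0.16 + 180·0.2 + 170·0.21 + 0·0.22
 = 81.9 + 57.6 + 36 + 35.7 + 0
 = 211.2
Net = 211.2 - 90 = 121.2

121.2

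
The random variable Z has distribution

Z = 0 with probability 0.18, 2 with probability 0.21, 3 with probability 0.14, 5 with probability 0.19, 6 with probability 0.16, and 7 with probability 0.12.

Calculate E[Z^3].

E[Z^3] = Σ z^3·P(Z=z)
 = 0·0.18 + 8·0.21 + 27·0.14 + 125·0.19 + 216·0.16 + 343·0.12
 = 0 + 1.68 + 3.78 + 23.75 + 34.56 + 41.16
 = 104.93

104.93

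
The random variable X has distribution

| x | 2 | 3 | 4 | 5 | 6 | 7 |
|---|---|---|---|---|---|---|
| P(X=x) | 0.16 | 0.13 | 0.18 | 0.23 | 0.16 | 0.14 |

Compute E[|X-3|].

1.84

E[|X-3|] = Σ |x-3|·P(X=x)
 = 1·0.16 + 0·0.13 + 1·0.18 + 2·0.23 + 3·0.16 + 4·0.14
 = 0.16 + 0 + 0.18 + 0.46 + 0.48 + 0.56
 = 1.84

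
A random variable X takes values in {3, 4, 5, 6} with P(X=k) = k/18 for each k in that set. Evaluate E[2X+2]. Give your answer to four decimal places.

E[2X+2] = Σ (2x+2)·P(X=x)
 = 8·1/6 + 10·2/9 + 12·5/18 + 14·1/3
 = 4/3 + 20/9 + 10/3 + 14/3
 = 104/9

11.5556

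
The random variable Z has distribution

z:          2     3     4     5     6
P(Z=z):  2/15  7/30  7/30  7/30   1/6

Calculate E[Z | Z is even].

4.125

P(Z is even) = 2/15 + 7/30 + 1/6 = 8/15.
E[Z | Z is even] = [2·2/15 + 4·7/30 + 6·1/6] / (8/15)
 = 11/5 / (8/15)
 = 33/8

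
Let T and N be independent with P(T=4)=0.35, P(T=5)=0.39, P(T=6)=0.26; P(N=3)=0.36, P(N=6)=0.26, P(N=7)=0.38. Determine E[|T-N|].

1.7652

E[|T-N|] = Σ_t Σ_n |t-n| · P(T=t)P(N=n)
 = 1·0.126 + 2·0.091 + 3·0.133 + 2·0.1404 + 1·0.1014 + 2·0.1482 + 3·0.0936 + 0·0.0676 + 1·0.0988
 = 0.126 + 0.182 + 0.399 + 0.2808 + 0.1014 + 0.2964 + 0.2808 + 0 + 0.0988
 = 1.7652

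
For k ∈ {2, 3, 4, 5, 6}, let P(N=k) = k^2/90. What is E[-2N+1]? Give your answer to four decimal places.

-8.7778

E[-2N+1] = Σ (-2n+1)·P(N=n)
 = (-3)·2/45 + (-5)·1/10 + (-7)·8/45 + (-9)·5/18 + (-11)·2/5
 = (-2/15) + (-1/2) + (-56/45) + (-5/2) + (-22/5)
 = -79/9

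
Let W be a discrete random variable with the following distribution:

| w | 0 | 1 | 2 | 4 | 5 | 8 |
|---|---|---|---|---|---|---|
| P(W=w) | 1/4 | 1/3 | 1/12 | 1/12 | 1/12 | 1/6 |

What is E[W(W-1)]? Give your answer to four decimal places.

E[W(W-1)] = Σ w(w-1)·P(W=w)
 = 0·1/4 + 0·1/3 + 2·1/12 + 12·1/12 + 20·1/12 + 56·1/6
 = 0 + 0 + 1/6 + 1 + 5/3 + 28/3
 = 73/6

12.1667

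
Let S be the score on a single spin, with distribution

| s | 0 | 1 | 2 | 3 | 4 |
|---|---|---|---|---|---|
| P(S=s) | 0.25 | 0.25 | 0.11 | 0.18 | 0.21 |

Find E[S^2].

5.67

E[S^2] = Σ s^2·P(S=s)
 = 0·0.25 + 1·0.25 + 4·0.11 + 9·0.18 + 16·0.21
 = 0 + 0.25 + 0.44 + 1.62 + 3.36
 = 5.67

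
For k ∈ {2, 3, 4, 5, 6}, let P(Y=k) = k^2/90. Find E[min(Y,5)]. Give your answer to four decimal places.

E[min(Y,5)] = Σ min(y,5)·P(Y=y)
 = 2·2/45 + 3·1/10 + 4·8/45 + 5·5/18 + 5·2/5
 = 4/45 + 3/10 + 32/45 + 25/18 + 2
 = 202/45

4.4889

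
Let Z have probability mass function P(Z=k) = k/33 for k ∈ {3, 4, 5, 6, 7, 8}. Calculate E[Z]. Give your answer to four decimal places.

E[Z] = Σ z·P(Z=z)
 = 3·1/11 + 4·4/33 + 5·5/33 + 6·2/11 + 7·7/33 + 8·8/33
 = 3/11 + 16/33 + 25/33 + 12/11 + 49/33 + 64/33
 = 199/33

6.0303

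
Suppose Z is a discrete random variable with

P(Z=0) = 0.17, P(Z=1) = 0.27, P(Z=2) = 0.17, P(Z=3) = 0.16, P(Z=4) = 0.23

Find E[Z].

E[Z] = Σ z·P(Z=z)
 = 0·0.17 + 1·0.27 + 2·0.17 + 3·0.16 + 4·0.23
 = 0 + 0.27 + 0.34 + 0.48 + 0.92
 = 2.01

2.01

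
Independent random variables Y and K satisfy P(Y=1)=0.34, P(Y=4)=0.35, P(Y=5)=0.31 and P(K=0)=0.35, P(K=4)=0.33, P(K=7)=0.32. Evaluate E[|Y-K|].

2.7776

E[|Y-K|] = Σ_y Σ_k |y-k| · P(Y=y)P(K=k)
 = 1·0.119 + 3·0.1122 + 6·0.1088 + 4·0.1225 + 0·0.1155 + 3·0.112 + 5·0.1085 + 1·0.1023 + 2·0.0992
 = 0.119 + 0.3366 + 0.6528 + 0.49 + 0 + 0.336 + 0.5425 + 0.1023 + 0.1984
 = 2.7776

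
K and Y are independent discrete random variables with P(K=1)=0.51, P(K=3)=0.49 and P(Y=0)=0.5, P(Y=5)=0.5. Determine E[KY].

4.95

E[KY] = Σ_k Σ_y ky · P(K=k)P(Y=y)
 = 0·0.255 + 5·0.255 + 0·0.245 + 15·0.245
 = 0 + 1.275 + 0 + 3.675
 = 4.95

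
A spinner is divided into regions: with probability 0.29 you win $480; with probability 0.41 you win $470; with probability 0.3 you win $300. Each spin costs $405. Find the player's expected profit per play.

E[payout] = 480·0.29 + 470·0.41 + 300·0.3
 = 139.2 + 192.7 + 90
 = 421.9
Net = 421.9 - 405 = 16.9

16.9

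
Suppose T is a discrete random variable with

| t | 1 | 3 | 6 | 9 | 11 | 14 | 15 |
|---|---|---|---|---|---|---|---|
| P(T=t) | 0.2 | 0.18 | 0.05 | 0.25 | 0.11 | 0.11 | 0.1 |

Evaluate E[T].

7.54

E[T] = Σ t·P(T=t)
 = 1·0.2 + 3·0.18 + 6·0.05 + 9·0.25 + 11·0.11 + 14·0.11 + 15·0.1
 = 0.2 + 0.54 + 0.3 + 2.25 + 1.21 + 1.54 + 1.5
 = 7.54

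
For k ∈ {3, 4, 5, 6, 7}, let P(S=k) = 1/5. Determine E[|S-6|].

1.4

E[|S-6|] = Σ |s-6|·P(S=s)
 = 3·1/5 + 2·1/5 + 1·1/5 + 0·1/5 + 1·1/5
 = 3/5 + 2/5 + 1/5 + 0 + 1/5
 = 7/5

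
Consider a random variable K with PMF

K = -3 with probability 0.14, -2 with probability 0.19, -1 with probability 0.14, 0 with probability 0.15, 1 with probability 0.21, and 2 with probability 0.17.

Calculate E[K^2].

3.05

E[K^2] = Σ k^2·P(K=k)
 = 9·0.14 + 4·0.19 + 1·0.14 + 0·0.15 + 1·0.21 + 4·0.17
 = 1.26 + 0.76 + 0.14 + 0 + 0.21 + 0.68
 = 3.05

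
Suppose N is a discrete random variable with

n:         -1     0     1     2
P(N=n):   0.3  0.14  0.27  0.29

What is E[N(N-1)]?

1.18

E[N(N-1)] = Σ n(n-1)·P(N=n)
 = 2·0.3 + 0·0.14 + 0·0.27 + 2·0.29
 = 0.6 + 0 + 0 + 0.58
 = 1.18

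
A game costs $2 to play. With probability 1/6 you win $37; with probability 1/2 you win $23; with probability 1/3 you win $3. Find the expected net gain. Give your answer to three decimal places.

E[payout] = 37·1/6 + 23·1/2 + 3·1/3
 = 37/6 + 23/2 + 1
 = 56/3
Net = 56/3 - 2 = 50/3

16.667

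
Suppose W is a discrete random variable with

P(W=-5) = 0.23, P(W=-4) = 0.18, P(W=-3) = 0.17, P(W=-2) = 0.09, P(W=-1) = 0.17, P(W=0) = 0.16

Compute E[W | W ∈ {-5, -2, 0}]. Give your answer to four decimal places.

-2.7708

P(W ∈ {-5, -2, 0}) = 0.23 + 0.09 + 0.16 = 0.48.
E[W | W ∈ {-5, -2, 0}] = [(-5)·0.23 + (-2)·0.09 + 0·0.16] / 0.48
 = -1.33 / 0.48
 = -133/48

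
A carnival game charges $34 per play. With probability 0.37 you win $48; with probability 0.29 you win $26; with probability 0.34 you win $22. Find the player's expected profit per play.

E[payout] = 48·0.37 + 26·0.29 + 22·0.34
 = 17.76 + 7.54 + 7.48
 = 32.78
Net = 32.78 - 34 = -1.22

-1.22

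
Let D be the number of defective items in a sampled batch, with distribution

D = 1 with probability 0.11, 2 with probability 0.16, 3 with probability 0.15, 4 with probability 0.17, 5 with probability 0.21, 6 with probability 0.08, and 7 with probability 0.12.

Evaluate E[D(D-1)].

14.9

E[D(D-1)] = Σ d(d-1)·P(D=d)
 = 0·0.11 + 2·0.16 + 6·0.15 + 12·0.17 + 20·0.21 + 30·0.08 + 42·0.12
 = 0 + 0.32 + 0.9 + 2.04 + 4.2 + 2.4 + 5.04
 = 14.9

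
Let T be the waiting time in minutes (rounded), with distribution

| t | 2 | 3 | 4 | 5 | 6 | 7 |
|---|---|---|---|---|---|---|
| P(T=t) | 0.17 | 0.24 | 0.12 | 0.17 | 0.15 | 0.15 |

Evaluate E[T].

4.34

E[T] = Σ t·P(T=t)
 = 2·0.17 + 3·0.24 + 4·0.12 + 5·0.17 + 6·0.15 + 7·0.15
 = 0.34 + 0.72 + 0.48 + 0.85 + 0.9 + 1.05
 = 4.34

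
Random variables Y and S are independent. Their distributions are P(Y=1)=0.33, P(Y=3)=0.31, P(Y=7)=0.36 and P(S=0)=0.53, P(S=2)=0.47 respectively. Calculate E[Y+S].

4.72

E[Y+S] = Σ_y Σ_s (y+s) · P(Y=y)P(S=s)
 = 1·0.1749 + 3·0.1551 + 3·0.1643 + 5·0.1457 + 7·0.1908 + 9·0.1692
 = 0.1749 + 0.4653 + 0.4929 + 0.7285 + 1.3356 + 1.5228
 = 4.72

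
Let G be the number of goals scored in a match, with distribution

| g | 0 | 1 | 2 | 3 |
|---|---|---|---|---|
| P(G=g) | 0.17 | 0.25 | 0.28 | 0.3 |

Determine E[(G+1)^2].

E[(G+1)^2] = Σ (g+1)^2·P(G=g)
 = 1·0.17 + 4·0.25 + 9·0.28 + 16·0.3
 = 0.17 + 1 + 2.52 + 4.8
 = 8.49

8.49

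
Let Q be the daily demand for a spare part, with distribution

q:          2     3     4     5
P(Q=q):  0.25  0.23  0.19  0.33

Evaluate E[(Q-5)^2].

E[(Q-5)^2] = Σ (q-5)^2·P(Q=q)
 = 9·0.25 + 4·0.23 + 1·0.19 + 0·0.33
 = 2.25 + 0.92 + 0.19 + 0
 = 3.36

3.36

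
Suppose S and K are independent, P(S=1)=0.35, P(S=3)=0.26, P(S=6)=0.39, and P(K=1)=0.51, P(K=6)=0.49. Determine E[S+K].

E[S+K] = Σ_s Σ_k (s+k) · P(S=s)P(K=k)
 = 2·0.1785 + 7·0.1715 + 4·0.1326 + 9·0.1274 + 7·0.1989 + 12·0.1911
 = 0.357 + 1.2005 + 0.5304 + 1.1466 + 1.3923 + 2.2932
 = 6.92

6.92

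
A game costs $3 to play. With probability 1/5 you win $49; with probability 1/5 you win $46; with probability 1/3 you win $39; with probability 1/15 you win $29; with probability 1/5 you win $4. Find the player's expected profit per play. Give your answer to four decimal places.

31.7333

E[payout] = 49·1/5 + 46·1/5 + 39·1/3 + 29·1/15 + 4·1/5
 = 49/5 + 46/5 + 13 + 29/15 + 4/5
 = 521/15
Net = 521/15 - 3 = 476/15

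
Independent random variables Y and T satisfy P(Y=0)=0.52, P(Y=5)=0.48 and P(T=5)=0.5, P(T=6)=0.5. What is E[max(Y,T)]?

E[max(Y,T)] = Σ_y Σ_t max(y,t) · P(Y=y)P(T=t)
 = 5·0.26 + 6·0.26 + 5·0.24 + 6·0.24
 = 1.3 + 1.56 + 1.2 + 1.44
 = 5.5

5.5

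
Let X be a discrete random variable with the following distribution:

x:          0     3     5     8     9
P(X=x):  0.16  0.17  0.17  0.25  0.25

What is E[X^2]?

42.03

E[X^2] = Σ x^2·P(X=x)
 = 0·0.16 + 9·0.17 + 25·0.17 + 64·0.25 + 81·0.25
 = 0 + 1.53 + 4.25 + 16 + 20.25
 = 42.03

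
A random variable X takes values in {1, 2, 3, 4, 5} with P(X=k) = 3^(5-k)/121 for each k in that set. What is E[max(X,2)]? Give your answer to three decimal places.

2.149

E[max(X,2)] = Σ max(x,2)·P(X=x)
 = 2·81/121 + 2·27/121 + 3·9/121 + 4·3/121 + 5·1/121
 = 162/121 + 54/121 + 27/121 + 12/121 + 5/121
 = 260/121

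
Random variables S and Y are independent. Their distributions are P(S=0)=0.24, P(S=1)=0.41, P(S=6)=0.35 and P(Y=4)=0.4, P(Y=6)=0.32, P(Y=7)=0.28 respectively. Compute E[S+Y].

E[S+Y] = Σ_s Σ_y (s+y) · P(S=s)P(Y=y)
 = 4·0.096 + 6·0.0768 + 7·0.0672 + 5·0.164 + 7·0.1312 + 8·0.1148 + 10·0.14 + 12·0.112 + 13·0.098
 = 0.384 + 0.4608 + 0.4704 + 0.82 + 0.9184 + 0.9184 + 1.4 + 1.344 + 1.274
 = 7.99

7.99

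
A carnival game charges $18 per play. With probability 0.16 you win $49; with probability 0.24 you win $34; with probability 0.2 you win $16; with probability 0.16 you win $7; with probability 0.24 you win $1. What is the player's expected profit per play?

E[payout] = 49·0.16 + 34·0.24 + 16·0.2 + 7·0.16 + 1·0.24
 = 7.84 + 8.16 + 3.2 + 1.12 + 0.24
 = 20.56
Net = 20.56 - 18 = 2.56

2.56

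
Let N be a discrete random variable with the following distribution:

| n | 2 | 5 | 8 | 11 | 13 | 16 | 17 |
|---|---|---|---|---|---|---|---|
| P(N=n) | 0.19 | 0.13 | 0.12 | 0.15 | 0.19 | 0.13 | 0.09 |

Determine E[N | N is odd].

P(N is odd) = 0.13 + 0.15 + 0.19 + 0.09 = 0.56.
E[N | N is odd] = [5·0.13 + 11·0.15 + 13·0.19 + 17·0.09] / 0.56
 = 6.3 / 0.56
 = 45/4

11.25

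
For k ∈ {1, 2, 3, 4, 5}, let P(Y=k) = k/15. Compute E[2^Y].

E[2^Y] = Σ 2^y·P(Y=y)
 = 2·1/15 + 4·2/15 + 8·1/5 + 16·4/15 + 32·1/3
 = 2/15 + 8/15 + 8/5 + 64/15 + 32/3
 = 86/5

17.2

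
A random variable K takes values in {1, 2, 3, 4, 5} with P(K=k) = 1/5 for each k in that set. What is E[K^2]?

11

E[K^2] = Σ k^2·P(K=k)
 = 1·1/5 + 4·1/5 + 9·1/5 + 16·1/5 + 25·1/5
 = 1/5 + 4/5 + 9/5 + 16/5 + 5
 = 11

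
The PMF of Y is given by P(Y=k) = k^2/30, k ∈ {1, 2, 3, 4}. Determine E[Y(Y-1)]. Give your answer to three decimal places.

8.467

E[Y(Y-1)] = Σ y(y-1)·P(Y=y)
 = 0·1/30 + 2·2/15 + 6·3/10 + 12·8/15
 = 0 + 4/15 + 9/5 + 32/5
 = 127/15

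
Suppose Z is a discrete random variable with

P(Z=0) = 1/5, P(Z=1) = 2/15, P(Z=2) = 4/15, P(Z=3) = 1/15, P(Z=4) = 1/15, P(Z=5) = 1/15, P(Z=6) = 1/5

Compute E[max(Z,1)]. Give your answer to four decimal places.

2.8667

E[max(Z,1)] = Σ max(z,1)·P(Z=z)
 = 1·1/5 + 1·2/15 + 2·4/15 + 3·1/15 + 4·1/15 + 5·1/15 + 6·1/5
 = 1/5 + 2/15 + 8/15 + 1/5 + 4/15 + 1/3 + 6/5
 = 43/15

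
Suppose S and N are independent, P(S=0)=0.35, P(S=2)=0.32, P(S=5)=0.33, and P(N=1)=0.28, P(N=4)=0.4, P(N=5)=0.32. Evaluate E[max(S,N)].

E[max(S,N)] = Σ_s Σ_n max(s,n) · P(S=s)P(N=n)
 = 1·0.098 + 4·0.14 + 5·0.112 + 2·0.0896 + 4·0.128 + 5·0.1024 + 5·0.0924 + 5·0.132 + 5·0.1056
 = 0.098 + 0.56 + 0.56 + 0.1792 + 0.512 + 0.512 + 0.462 + 0.66 + 0.528
 = 4.0712

4.0712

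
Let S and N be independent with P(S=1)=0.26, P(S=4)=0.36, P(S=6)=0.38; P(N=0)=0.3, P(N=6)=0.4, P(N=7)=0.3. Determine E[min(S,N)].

2.786

E[min(S,N)] = Σ_s Σ_n min(s,n) · P(S=s)P(N=n)
 = 0·0.078 + 1·0.104 + 1·0.078 + 0·0.108 + 4·0.144 + 4·0.108 + 0·0.114 + 6·0.152 + 6·0.114
 = 0 + 0.104 + 0.078 + 0 + 0.576 + 0.432 + 0 + 0.912 + 0.684
 = 2.786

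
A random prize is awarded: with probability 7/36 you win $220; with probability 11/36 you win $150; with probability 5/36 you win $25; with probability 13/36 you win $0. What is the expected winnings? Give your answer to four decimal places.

92.0833

E[payout] = 220·7/36 + 150·11/36 + 25·5/36 + 0·13/36
 = 385/9 + 275/6 + 125/36 + 0
 = 1105/12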